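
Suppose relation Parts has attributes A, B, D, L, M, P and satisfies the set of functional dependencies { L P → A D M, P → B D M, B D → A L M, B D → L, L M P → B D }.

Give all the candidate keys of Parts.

Attribute P never appears on the right-hand side of any dependency, so P must belong to every candidate key.
{P}⁺ = {A, B, D, L, M, P}, which is all of the schema, so {P} is the only candidate key.

{P}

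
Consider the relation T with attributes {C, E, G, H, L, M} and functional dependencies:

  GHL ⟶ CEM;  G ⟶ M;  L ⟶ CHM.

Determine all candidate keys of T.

(G, L)

{G, L}⁺: G→M adds M; L→CHM adds C, H; GHL→CEM adds E → {C, E, G, H, L, M}.
No other minimal superkey exists.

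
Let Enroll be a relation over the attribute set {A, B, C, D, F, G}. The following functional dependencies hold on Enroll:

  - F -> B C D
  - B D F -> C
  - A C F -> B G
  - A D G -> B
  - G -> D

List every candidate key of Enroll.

{A, F}

{A, F}⁺: F→BCD adds B, C, D; ACF→BG adds G → {A, B, C, D, F, G}. Minimal: {F}⁺ = {B, C, D, F}; {A}⁺ = {A} — none reach the full schema.
No other minimal superkey exists.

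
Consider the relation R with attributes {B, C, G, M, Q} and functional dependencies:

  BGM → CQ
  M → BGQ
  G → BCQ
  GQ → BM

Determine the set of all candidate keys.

{G}⁺: G→BCQ adds B, C, Q; GQ→BM adds M → {B, C, G, M, Q}.
{M}⁺: M→BGQ adds B, G, Q; G→BCQ adds C → {B, C, G, M, Q}.

{G}; {M}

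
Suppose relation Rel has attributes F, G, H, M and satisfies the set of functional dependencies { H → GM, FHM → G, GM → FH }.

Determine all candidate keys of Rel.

{H}⁺: H→GM adds G, M; GM→FH adds F → {F, G, H, M}.
{G, M}⁺: GM→FH adds F, H → {F, G, H, M}. Minimal: {M}⁺ = {M}; {G}⁺ = {G} — none reach the full schema.

H, GM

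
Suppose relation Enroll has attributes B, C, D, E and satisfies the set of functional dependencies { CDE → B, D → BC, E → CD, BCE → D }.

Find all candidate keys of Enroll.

Attribute E never appears on the right-hand side of any dependency, so E must belong to every candidate key.
{E}⁺ = {B, C, D, E}, which is all of the schema, so {E} is the only candidate key.

(E)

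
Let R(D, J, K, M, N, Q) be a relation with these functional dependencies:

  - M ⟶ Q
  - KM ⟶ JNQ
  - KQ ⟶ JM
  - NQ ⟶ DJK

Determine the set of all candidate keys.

{K, M}⁺: M→Q adds Q; KM→JNQ adds J, N; NQ→DJK adds D → {D, J, K, M, N, Q}. Minimal: {M}⁺ = {M, Q}; {K}⁺ = {K} — none reach the full schema.
{K, Q}⁺: KQ→JM adds J, M; KM→JNQ adds N; NQ→DJK adds D → {D, J, K, M, N, Q}. Minimal: {Q}⁺ = {Q}; {K}⁺ = {K} — none reach the full schema.
{M, N}⁺: M→Q adds Q; NQ→DJK adds D, J, K → {D, J, K, M, N, Q}. Minimal: {N}⁺ = {N}; {M}⁺ = {M, Q} — none reach the full schema.
{N, Q}⁺: NQ→DJK adds D, J, K; KQ→JM adds M → {D, J, K, M, N, Q}. Minimal: {Q}⁺ = {Q}; {N}⁺ = {N} — none reach the full schema.

(K, M); (K, Q); (M, N); (N, Q)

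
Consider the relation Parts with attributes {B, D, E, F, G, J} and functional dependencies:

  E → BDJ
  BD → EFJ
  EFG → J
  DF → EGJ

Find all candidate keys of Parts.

{E}, {B, D}, {D, F}

{E}⁺: E→BDJ adds B, D, J; BD→EFJ adds F; DF→EGJ adds G → {B, D, E, F, G, J}.
{B, D}⁺: BD→EFJ adds E, F, J; DF→EGJ adds G → {B, D, E, F, G, J}. Minimal: {D}⁺ = {D}; {B}⁺ = {B} — none reach the full schema.
{D, F}⁺: DF→EGJ adds E, G, J; E→BDJ adds B → {B, D, E, F, G, J}. Minimal: {F}⁺ = {F}; {D}⁺ = {D} — none reach the full schema.
Any other superkey contains one of these as a subset, so there are no further candidate keys.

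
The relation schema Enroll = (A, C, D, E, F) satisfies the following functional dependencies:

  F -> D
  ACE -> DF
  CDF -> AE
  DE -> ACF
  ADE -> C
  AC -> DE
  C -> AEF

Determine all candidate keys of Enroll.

C, DE, EF

{C}⁺: C→AEF adds A, E, F; F→D adds D → {A, C, D, E, F}.
{D, E}⁺: DE→ACF adds A, C, F → {A, C, D, E, F}.
{E, F}⁺: F→D adds D; DE→ACF adds A, C → {A, C, D, E, F}.
Any other superkey contains one of these as a subset, so there are no further candidate keys.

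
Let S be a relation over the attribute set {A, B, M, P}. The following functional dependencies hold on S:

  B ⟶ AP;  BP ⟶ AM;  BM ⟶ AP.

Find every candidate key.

{B}

{B}⁺: B→AP adds A, P; BP→AM adds M → {A, B, M, P}.
No other minimal superkey exists.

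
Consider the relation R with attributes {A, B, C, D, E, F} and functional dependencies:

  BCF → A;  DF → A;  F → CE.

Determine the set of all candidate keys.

Attributes B, D, F never appear on any right-hand side, so every candidate key must contain {B, D, F}.
{B, D, F}⁺ = {A, B, C, D, E, F}, which is all of the schema, so {B, D, F} is the only candidate key.

BDF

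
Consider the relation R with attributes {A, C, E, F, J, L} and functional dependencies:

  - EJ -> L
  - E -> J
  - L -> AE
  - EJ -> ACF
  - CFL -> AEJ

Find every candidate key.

{E}⁺: E→J adds J; EJ→ACF adds A, C, F; EJ→L adds L → {A, C, E, F, J, L}.
{L}⁺: L→AE adds A, E; E→J adds J; EJ→ACF adds C, F → {A, C, E, F, J, L}.

E, L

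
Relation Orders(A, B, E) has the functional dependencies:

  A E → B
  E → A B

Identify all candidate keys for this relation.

{E}⁺: E→AB adds A, B → {A, B, E}.

(E)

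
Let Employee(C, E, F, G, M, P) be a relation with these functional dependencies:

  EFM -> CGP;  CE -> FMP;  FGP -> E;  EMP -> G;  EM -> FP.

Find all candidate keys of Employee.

{C, E}⁺: CE→FMP adds F, M, P; EMP→G adds G → {C, E, F, G, M, P}.
{E, M}⁺: EM→FP adds F, P; EFM→CGP adds C, G → {C, E, F, G, M, P}.
{C, F, G, P}⁺: FGP→E adds E; CE→FMP adds M → {C, E, F, G, M, P}.
{F, G, M, P}⁺: FGP→E adds E; EFM→CGP adds C → {C, E, F, G, M, P}.

(C, E), (E, M), (C, F, G, P), (F, G, M, P)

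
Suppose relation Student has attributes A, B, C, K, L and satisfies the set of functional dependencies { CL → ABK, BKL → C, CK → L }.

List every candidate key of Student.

{C, K}⁺: CK→L adds L; CL→ABK adds A, B → {A, B, C, K, L}.
{C, L}⁺: CL→ABK adds A, B, K → {A, B, C, K, L}.
{B, K, L}⁺: BKL→C adds C; CL→ABK adds A → {A, B, C, K, L}.
Any other superkey contains one of these as a subset, so there are no further candidate keys.

(C, K), (C, L), (B, K, L)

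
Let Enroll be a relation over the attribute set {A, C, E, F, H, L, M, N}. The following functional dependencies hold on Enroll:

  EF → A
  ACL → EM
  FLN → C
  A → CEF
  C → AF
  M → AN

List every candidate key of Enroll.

AHL; CHL; HLM; EFHL; FHLN

Attributes H, L never appear on any right-hand side, so every candidate key must contain {H, L}.
{H, L}⁺ = {H, L}, which is not all of the schema, so we must add further attributes.
{A, H, L}⁺: A→CEF adds C, E, F; ACL→EM adds M; M→AN adds N → {A, C, E, F, H, L, M, N}. Minimal: {H, L}⁺ = {H, L}; {A, L}⁺ = {A, C, E, F, L, M, N}; {A, H}⁺ = {A, C, E, F, H} — none reach the full schema.
{C, H, L}⁺: C→AF adds A, F; ACL→EM adds E, M; M→AN adds N → {A, C, E, F, H, L, M, N}. Minimal: {H, L}⁺ = {H, L}; {C, L}⁺ = {A, C, E, F, L, M, N}; {C, H}⁺ = {A, C, E, F, H} — none reach the full schema.
{H, L, M}⁺: M→AN adds A, N; A→CEF adds C, E, F → {A, C, E, F, H, L, M, N}. Minimal: {L, M}⁺ = {A, C, E, F, L, M, N}; {H, M}⁺ = {A, C, E, F, H, M, N}; {H, L}⁺ = {H, L} — none reach the full schema.
{E, F, H, L}⁺: EF→A adds A; A→CEF adds C; ACL→EM adds M; M→AN adds N → {A, C, E, F, H, L, M, N}. Minimal: {F, H, L}⁺ = {F, H, L}; {E, H, L}⁺ = {E, H, L}; {E, F, L}⁺ = {A, C, E, F, L, M, N}; … — none reach the full schema.
{F, H, L, N}⁺: FLN→C adds C; C→AF adds A; ACL→EM adds E, M → {A, C, E, F, H, L, M, N}. Minimal: {H, L, N}⁺ = {H, L, N}; {F, L, N}⁺ = {A, C, E, F, L, M, N}; {F, H, N}⁺ = {F, H, N}; … — none reach the full schema.
Any other superkey contains one of these as a subset, so there are no further candidate keys.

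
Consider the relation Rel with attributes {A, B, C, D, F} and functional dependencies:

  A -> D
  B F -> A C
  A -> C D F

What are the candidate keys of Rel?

Attribute B never appears on the right-hand side of any dependency, so B must belong to every candidate key.
{B}⁺ = {B}, which is not all of the schema, so we must add further attributes.
{A, B}⁺: A→D adds D; A→CDF adds C, F → {A, B, C, D, F}. Minimal: {B}⁺ = {B}; {A}⁺ = {A, C, D, F} — none reach the full schema.
{B, F}⁺: BF→AC adds A, C; A→CDF adds D → {A, B, C, D, F}. Minimal: {F}⁺ = {F}; {B}⁺ = {B} — none reach the full schema.

(A, B), (B, F)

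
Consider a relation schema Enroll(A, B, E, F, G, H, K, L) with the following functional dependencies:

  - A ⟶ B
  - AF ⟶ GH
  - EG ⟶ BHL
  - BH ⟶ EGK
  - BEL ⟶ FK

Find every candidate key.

AF, AH, AEG, AEL

Attribute A never appears on the right-hand side of any dependency, so A must belong to every candidate key.
{A}⁺ = {A, B}, which is not all of the schema, so we must add further attributes.
{A, F}⁺: A→B adds B; AF→GH adds G, H; BH→EGK adds E, K; EG→BHL adds L → {A, B, E, F, G, H, K, L}. Minimal: {F}⁺ = {F}; {A}⁺ = {A, B} — none reach the full schema.
{A, H}⁺: A→B adds B; BH→EGK adds E, G, K; EG→BHL adds L; BEL→FK adds F → {A, B, E, F, G, H, K, L}. Minimal: {H}⁺ = {H}; {A}⁺ = {A, B} — none reach the full schema.
{A, E, G}⁺: A→B adds B; EG→BHL adds H, L; BH→EGK adds K; BEL→FK adds F → {A, B, E, F, G, H, K, L}. Minimal: {E, G}⁺ = {B, E, F, G, H, K, L}; {A, G}⁺ = {A, B, G}; {A, E}⁺ = {A, B, E} — none reach the full schema.
{A, E, L}⁺: A→B adds B; BEL→FK adds F, K; AF→GH adds G, H → {A, B, E, F, G, H, K, L}. Minimal: {E, L}⁺ = {E, L}; {A, L}⁺ = {A, B, L}; {A, E}⁺ = {A, B, E} — none reach the full schema.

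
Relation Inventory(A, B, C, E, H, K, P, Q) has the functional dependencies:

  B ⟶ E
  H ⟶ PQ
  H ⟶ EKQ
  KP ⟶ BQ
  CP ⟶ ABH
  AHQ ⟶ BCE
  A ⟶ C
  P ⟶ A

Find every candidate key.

{H}, {P}

{H}⁺: H→PQ adds P, Q; H→EKQ adds E, K; KP→BQ adds B; P→A adds A; AHQ→BCE adds C → {A, B, C, E, H, K, P, Q}.
{P}⁺: P→A adds A; A→C adds C; CP→ABH adds B, H; B→E adds E; H→PQ adds Q; H→EKQ adds K → {A, B, C, E, H, K, P, Q}.
Any other superkey contains one of these as a subset, so there are no further candidate keys.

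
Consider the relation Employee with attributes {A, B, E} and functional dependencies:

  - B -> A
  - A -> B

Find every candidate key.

(A, E), (B, E)

Attribute E never appears on the right-hand side of any dependency, so E must belong to every candidate key.
{E}⁺ = {E}, which is not all of the schema, so we must add further attributes.
{A, E}⁺: A→B adds B → {A, B, E}.
{B, E}⁺: B→A adds A → {A, B, E}.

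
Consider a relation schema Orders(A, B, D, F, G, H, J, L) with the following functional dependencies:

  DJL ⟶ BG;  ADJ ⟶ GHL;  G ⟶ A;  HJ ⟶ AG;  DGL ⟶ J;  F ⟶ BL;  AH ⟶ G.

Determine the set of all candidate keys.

(D, F, G), (D, F, J), (A, D, F, H)

Attributes D, F never appear on any right-hand side, so every candidate key must contain {D, F}.
{D, F}⁺ = {B, D, F, L}, which is not all of the schema, so we must add further attributes.
{D, F, G}⁺: G→A adds A; F→BL adds B, L; DGL→J adds J; ADJ→GHL adds H → {A, B, D, F, G, H, J, L}.
{D, F, J}⁺: F→BL adds B, L; DJL→BG adds G; G→A adds A; ADJ→GHL adds H → {A, B, D, F, G, H, J, L}.
{A, D, F, H}⁺: F→BL adds B, L; AH→G adds G; DGL→J adds J → {A, B, D, F, G, H, J, L}.
Any other superkey contains one of these as a subset, so there are no further candidate keys.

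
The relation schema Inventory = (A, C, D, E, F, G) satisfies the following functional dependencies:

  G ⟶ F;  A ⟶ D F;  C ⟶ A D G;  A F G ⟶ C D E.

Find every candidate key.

{C}⁺: C→ADG adds A, D, G; G→F adds F; AFG→CDE adds E → {A, C, D, E, F, G}.
{A, G}⁺: G→F adds F; A→DF adds D; AFG→CDE adds C, E → {A, C, D, E, F, G}. Minimal: {G}⁺ = {F, G}; {A}⁺ = {A, D, F} — none reach the full schema.

{C}; {A, G}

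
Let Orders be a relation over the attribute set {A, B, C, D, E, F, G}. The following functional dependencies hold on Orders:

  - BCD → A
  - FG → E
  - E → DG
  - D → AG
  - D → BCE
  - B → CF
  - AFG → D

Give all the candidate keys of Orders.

{D}; {E}; {B, G}; {F, G}

{D}⁺: D→AG adds A, G; D→BCE adds B, C, E; B→CF adds F → {A, B, C, D, E, F, G}.
{E}⁺: E→DG adds D, G; D→AG adds A; D→BCE adds B, C; B→CF adds F → {A, B, C, D, E, F, G}.
{B, G}⁺: B→CF adds C, F; FG→E adds E; E→DG adds D; D→AG adds A → {A, B, C, D, E, F, G}. Minimal: {G}⁺ = {G}; {B}⁺ = {B, C, F} — none reach the full schema.
{F, G}⁺: FG→E adds E; E→DG adds D; D→AG adds A; D→BCE adds B, C → {A, B, C, D, E, F, G}. Minimal: {G}⁺ = {G}; {F}⁺ = {F} — none reach the full schema.
Any other superkey contains one of these as a subset, so there are no further candidate keys.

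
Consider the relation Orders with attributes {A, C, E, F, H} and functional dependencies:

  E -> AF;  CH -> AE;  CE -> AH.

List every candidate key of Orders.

(C, E); (C, H)

Attribute C never appears on the right-hand side of any dependency, so C must belong to every candidate key.
{C}⁺ = {C}, which is not all of the schema, so we must add further attributes.
{C, E}⁺: E→AF adds A, F; CE→AH adds H → {A, C, E, F, H}. Minimal: {E}⁺ = {A, E, F}; {C}⁺ = {C} — none reach the full schema.
{C, H}⁺: CH→AE adds A, E; E→AF adds F → {A, C, E, F, H}. Minimal: {H}⁺ = {H}; {C}⁺ = {C} — none reach the full schema.
Any other superkey contains one of these as a subset, so there are no further candidate keys.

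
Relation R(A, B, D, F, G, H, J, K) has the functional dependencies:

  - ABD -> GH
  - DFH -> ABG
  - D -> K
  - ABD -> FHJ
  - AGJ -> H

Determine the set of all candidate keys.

Attribute D never appears on the right-hand side of any dependency, so D must belong to every candidate key.
{D}⁺ = {D, K}, which is not all of the schema, so we must add further attributes.
{A, B, D}⁺: ABD→GH adds G, H; D→K adds K; ABD→FHJ adds F, J → {A, B, D, F, G, H, J, K}. Minimal: {B, D}⁺ = {B, D, K}; {A, D}⁺ = {A, D, K}; {A, B}⁺ = {A, B} — none reach the full schema.
{D, F, H}⁺: DFH→ABG adds A, B, G; D→K adds K; ABD→FHJ adds J → {A, B, D, F, G, H, J, K}. Minimal: {F, H}⁺ = {F, H}; {D, H}⁺ = {D, H, K}; {D, F}⁺ = {D, F, K} — none reach the full schema.
{A, D, F, G, J}⁺: D→K adds K; AGJ→H adds H; DFH→ABG adds B → {A, B, D, F, G, H, J, K}. Minimal: {D, F, G, J}⁺ = {D, F, G, J, K}; {A, F, G, J}⁺ = {A, F, G, H, J}; {A, D, G, J}⁺ = {A, D, G, H, J, K}; … — none reach the full schema.
Any other superkey contains one of these as a subset, so there are no further candidate keys.

ABD, DFH, ADFGJ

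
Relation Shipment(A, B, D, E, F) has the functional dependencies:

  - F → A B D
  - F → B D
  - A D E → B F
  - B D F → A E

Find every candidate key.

{F}, {A, D, E}

{F}⁺: F→ABD adds A, B, D; BDF→AE adds E → {A, B, D, E, F}.
{A, D, E}⁺: ADE→BF adds B, F → {A, B, D, E, F}. Minimal: {D, E}⁺ = {D, E}; {A, E}⁺ = {A, E}; {A, D}⁺ = {A, D} — none reach the full schema.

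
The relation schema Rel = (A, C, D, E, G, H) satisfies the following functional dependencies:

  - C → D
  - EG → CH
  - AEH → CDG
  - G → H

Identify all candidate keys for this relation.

Attributes A, E never appear on any right-hand side, so every candidate key must contain {A, E}.
{A, E}⁺ = {A, E}, which is not all of the schema, so we must add further attributes.
{A, E, G}⁺: EG→CH adds C, H; AEH→CDG adds D → {A, C, D, E, G, H}.
{A, E, H}⁺: AEH→CDG adds C, D, G → {A, C, D, E, G, H}.

{A, E, G}, {A, E, H}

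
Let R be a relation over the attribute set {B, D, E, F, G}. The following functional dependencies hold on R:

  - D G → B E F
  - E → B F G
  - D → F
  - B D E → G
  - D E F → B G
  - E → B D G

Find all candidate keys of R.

{E}; {D, G}

{E}⁺: E→BFG adds B, F, G; E→BDG adds D → {B, D, E, F, G}.
{D, G}⁺: DG→BEF adds B, E, F → {B, D, E, F, G}.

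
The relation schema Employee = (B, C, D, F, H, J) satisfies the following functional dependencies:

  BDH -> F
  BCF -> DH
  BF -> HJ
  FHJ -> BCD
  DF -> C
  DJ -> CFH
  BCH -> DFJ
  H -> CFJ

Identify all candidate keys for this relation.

(H), (B, F), (D, J)

{H}⁺: H→CFJ adds C, F, J; FHJ→BCD adds B, D → {B, C, D, F, H, J}.
{B, F}⁺: BF→HJ adds H, J; FHJ→BCD adds C, D → {B, C, D, F, H, J}. Minimal: {F}⁺ = {F}; {B}⁺ = {B} — none reach the full schema.
{D, J}⁺: DJ→CFH adds C, F, H; FHJ→BCD adds B → {B, C, D, F, H, J}. Minimal: {J}⁺ = {J}; {D}⁺ = {D} — none reach the full schema.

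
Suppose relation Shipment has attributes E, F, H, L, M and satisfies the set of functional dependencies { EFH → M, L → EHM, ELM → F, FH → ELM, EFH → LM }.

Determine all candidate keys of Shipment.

L; FH

{L}⁺: L→EHM adds E, H, M; ELM→F adds F → {E, F, H, L, M}.
{F, H}⁺: FH→ELM adds E, L, M → {E, F, H, L, M}. Minimal: {H}⁺ = {H}; {F}⁺ = {F} — none reach the full schema.
Any other superkey contains one of these as a subset, so there are no further candidate keys.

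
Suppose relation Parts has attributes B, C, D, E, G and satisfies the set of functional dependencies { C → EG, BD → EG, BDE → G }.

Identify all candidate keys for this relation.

Attributes B, C, D never appear on any right-hand side, so every candidate key must contain {B, C, D}.
{B, C, D}⁺ = {B, C, D, E, G}, which is all of the schema, so {B, C, D} is the only candidate key.

{B, C, D}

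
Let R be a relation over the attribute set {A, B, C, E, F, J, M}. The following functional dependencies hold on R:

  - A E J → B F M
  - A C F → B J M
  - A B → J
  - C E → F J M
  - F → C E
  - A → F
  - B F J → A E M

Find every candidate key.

{A}⁺: A→F adds F; F→CE adds C, E; ACF→BJM adds B, J, M → {A, B, C, E, F, J, M}.
{B, F}⁺: F→CE adds C, E; CE→FJM adds J, M; BFJ→AEM adds A → {A, B, C, E, F, J, M}. Minimal: {F}⁺ = {C, E, F, J, M}; {B}⁺ = {B} — none reach the full schema.
{B, C, E}⁺: CE→FJM adds F, J, M; BFJ→AEM adds A → {A, B, C, E, F, J, M}. Minimal: {C, E}⁺ = {C, E, F, J, M}; {B, E}⁺ = {B, E}; {B, C}⁺ = {B, C} — none reach the full schema.
Any other superkey contains one of these as a subset, so there are no further candidate keys.

{A}, {B, F}, {B, C, E}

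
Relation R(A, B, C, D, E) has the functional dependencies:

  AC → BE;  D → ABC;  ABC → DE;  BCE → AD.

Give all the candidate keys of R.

(D), (A, C), (B, C, E)

{D}⁺: D→ABC adds A, B, C; ABC→DE adds E → {A, B, C, D, E}.
{A, C}⁺: AC→BE adds B, E; ABC→DE adds D → {A, B, C, D, E}. Minimal: {C}⁺ = {C}; {A}⁺ = {A} — none reach the full schema.
{B, C, E}⁺: BCE→AD adds A, D → {A, B, C, D, E}. Minimal: {C, E}⁺ = {C, E}; {B, E}⁺ = {B, E}; {B, C}⁺ = {B, C} — none reach the full schema.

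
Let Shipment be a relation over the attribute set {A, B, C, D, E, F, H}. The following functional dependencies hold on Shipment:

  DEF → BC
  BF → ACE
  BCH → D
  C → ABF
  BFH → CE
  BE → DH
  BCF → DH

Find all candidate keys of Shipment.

{C}⁺: C→ABF adds A, B, F; BCF→DH adds D, H; BF→ACE adds E → {A, B, C, D, E, F, H}.
{B, F}⁺: BF→ACE adds A, C, E; BE→DH adds D, H → {A, B, C, D, E, F, H}.
{D, E, F}⁺: DEF→BC adds B, C; BF→ACE adds A; BE→DH adds H → {A, B, C, D, E, F, H}.

C, BF, DEF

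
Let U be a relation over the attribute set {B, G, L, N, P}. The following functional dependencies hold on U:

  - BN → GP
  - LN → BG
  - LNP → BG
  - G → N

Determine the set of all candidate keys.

{G, L}⁺: G→N adds N; LN→BG adds B; BN→GP adds P → {B, G, L, N, P}. Minimal: {L}⁺ = {L}; {G}⁺ = {G, N} — none reach the full schema.
{L, N}⁺: LN→BG adds B, G; BN→GP adds P → {B, G, L, N, P}. Minimal: {N}⁺ = {N}; {L}⁺ = {L} — none reach the full schema.

(G, L); (L, N)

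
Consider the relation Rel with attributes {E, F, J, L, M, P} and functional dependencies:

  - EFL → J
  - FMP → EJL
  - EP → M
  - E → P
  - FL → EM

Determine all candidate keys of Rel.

Attribute F never appears on the right-hand side of any dependency, so F must belong to every candidate key.
{F}⁺ = {F}, which is not all of the schema, so we must add further attributes.
{E, F}⁺: E→P adds P; EP→M adds M; FMP→EJL adds J, L → {E, F, J, L, M, P}. Minimal: {F}⁺ = {F}; {E}⁺ = {E, M, P} — none reach the full schema.
{F, L}⁺: FL→EM adds E, M; EFL→J adds J; E→P adds P → {E, F, J, L, M, P}. Minimal: {L}⁺ = {L}; {F}⁺ = {F} — none reach the full schema.
{F, M, P}⁺: FMP→EJL adds E, J, L → {E, F, J, L, M, P}. Minimal: {M, P}⁺ = {M, P}; {F, P}⁺ = {F, P}; {F, M}⁺ = {F, M} — none reach the full schema.

{E, F}, {F, L}, {F, M, P}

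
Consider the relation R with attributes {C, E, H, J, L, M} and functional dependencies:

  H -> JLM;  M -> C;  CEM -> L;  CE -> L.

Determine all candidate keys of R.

Attributes E, H never appear on any right-hand side, so every candidate key must contain {E, H}.
{E, H}⁺ = {C, E, H, J, L, M}, which is all of the schema, so {E, H} is the only candidate key.

{E, H}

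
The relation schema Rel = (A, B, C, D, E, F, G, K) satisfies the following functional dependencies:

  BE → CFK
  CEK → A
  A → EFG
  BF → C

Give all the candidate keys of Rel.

{A, B, D}⁺: A→EFG adds E, F, G; BF→C adds C; BE→CFK adds K → {A, B, C, D, E, F, G, K}. Minimal: {B, D}⁺ = {B, D}; {A, D}⁺ = {A, D, E, F, G}; {A, B}⁺ = {A, B, C, E, F, G, K} — none reach the full schema.
{B, D, E}⁺: BE→CFK adds C, F, K; CEK→A adds A; A→EFG adds G → {A, B, C, D, E, F, G, K}. Minimal: {D, E}⁺ = {D, E}; {B, E}⁺ = {A, B, C, E, F, G, K}; {B, D}⁺ = {B, D} — none reach the full schema.
Any other superkey contains one of these as a subset, so there are no further candidate keys.

{A, B, D}; {B, D, E}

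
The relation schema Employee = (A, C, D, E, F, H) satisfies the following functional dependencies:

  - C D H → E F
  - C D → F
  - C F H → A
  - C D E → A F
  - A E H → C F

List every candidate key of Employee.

{C, D, H}; {A, D, E, H}

{C, D, H}⁺: CDH→EF adds E, F; CFH→A adds A → {A, C, D, E, F, H}.
{A, D, E, H}⁺: AEH→CF adds C, F → {A, C, D, E, F, H}.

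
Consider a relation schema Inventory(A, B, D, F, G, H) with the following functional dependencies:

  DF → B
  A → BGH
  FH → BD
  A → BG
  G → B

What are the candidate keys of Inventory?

AF

{A, F}⁺: A→BGH adds B, G, H; FH→BD adds D → {A, B, D, F, G, H}. Minimal: {F}⁺ = {F}; {A}⁺ = {A, B, G, H} — none reach the full schema.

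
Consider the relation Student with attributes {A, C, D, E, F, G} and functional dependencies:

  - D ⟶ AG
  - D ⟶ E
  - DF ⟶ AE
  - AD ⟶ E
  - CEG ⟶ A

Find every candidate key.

{C, D, F}⁺: D→AG adds A, G; D→E adds E → {A, C, D, E, F, G}.
No other minimal superkey exists.

{C, D, F}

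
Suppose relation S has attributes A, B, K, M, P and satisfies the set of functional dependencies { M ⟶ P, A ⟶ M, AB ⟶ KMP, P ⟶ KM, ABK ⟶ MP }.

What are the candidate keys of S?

{A, B}

Attributes A, B never appear on any right-hand side, so every candidate key must contain {A, B}.
{A, B}⁺ = {A, B, K, M, P}, which is all of the schema, so {A, B} is the only candidate key.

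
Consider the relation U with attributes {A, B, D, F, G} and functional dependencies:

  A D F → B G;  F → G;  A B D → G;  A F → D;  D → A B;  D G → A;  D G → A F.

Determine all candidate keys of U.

{D}⁺: D→AB adds A, B; ABD→G adds G; DG→AF adds F → {A, B, D, F, G}.
{A, F}⁺: F→G adds G; AF→D adds D; D→AB adds B → {A, B, D, F, G}. Minimal: {F}⁺ = {F, G}; {A}⁺ = {A} — none reach the full schema.

{D}; {A, F}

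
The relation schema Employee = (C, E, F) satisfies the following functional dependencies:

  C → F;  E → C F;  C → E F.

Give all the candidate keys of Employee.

{C}⁺: C→F adds F; C→EF adds E → {C, E, F}.
{E}⁺: E→CF adds C, F → {C, E, F}.

{C}; {E}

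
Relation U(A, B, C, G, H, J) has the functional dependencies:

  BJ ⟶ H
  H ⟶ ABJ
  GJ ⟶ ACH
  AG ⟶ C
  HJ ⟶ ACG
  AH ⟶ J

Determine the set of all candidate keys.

{H}⁺: H→ABJ adds A, B, J; HJ→ACG adds C, G → {A, B, C, G, H, J}.
{B, J}⁺: BJ→H adds H; H→ABJ adds A; HJ→ACG adds C, G → {A, B, C, G, H, J}. Minimal: {J}⁺ = {J}; {B}⁺ = {B} — none reach the full schema.
{G, J}⁺: GJ→ACH adds A, C, H; H→ABJ adds B → {A, B, C, G, H, J}. Minimal: {J}⁺ = {J}; {G}⁺ = {G} — none reach the full schema.
Any other superkey contains one of these as a subset, so there are no further candidate keys.

H, BJ, GJ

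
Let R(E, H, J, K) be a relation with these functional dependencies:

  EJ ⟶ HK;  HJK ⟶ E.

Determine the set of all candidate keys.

Attribute J never appears on the right-hand side of any dependency, so J must belong to every candidate key.
{J}⁺ = {J}, which is not all of the schema, so we must add further attributes.
{E, J}⁺: EJ→HK adds H, K → {E, H, J, K}. Minimal: {J}⁺ = {J}; {E}⁺ = {E} — none reach the full schema.
{H, J, K}⁺: HJK→E adds E → {E, H, J, K}. Minimal: {J, K}⁺ = {J, K}; {H, K}⁺ = {H, K}; {H, J}⁺ = {H, J} — none reach the full schema.
Any other superkey contains one of these as a subset, so there are no further candidate keys.

{E, J}, {H, J, K}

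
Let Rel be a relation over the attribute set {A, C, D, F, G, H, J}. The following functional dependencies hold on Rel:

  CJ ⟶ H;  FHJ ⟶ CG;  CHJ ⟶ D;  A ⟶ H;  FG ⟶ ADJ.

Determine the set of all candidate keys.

(F, G); (A, F, J); (C, F, J); (F, H, J)

{F, G}⁺: FG→ADJ adds A, D, J; A→H adds H; FHJ→CG adds C → {A, C, D, F, G, H, J}. Minimal: {G}⁺ = {G}; {F}⁺ = {F} — none reach the full schema.
{A, F, J}⁺: A→H adds H; FHJ→CG adds C, G; CHJ→D adds D → {A, C, D, F, G, H, J}. Minimal: {F, J}⁺ = {F, J}; {A, J}⁺ = {A, H, J}; {A, F}⁺ = {A, F, H} — none reach the full schema.
{C, F, J}⁺: CJ→H adds H; FHJ→CG adds G; CHJ→D adds D; FG→ADJ adds A → {A, C, D, F, G, H, J}. Minimal: {F, J}⁺ = {F, J}; {C, J}⁺ = {C, D, H, J}; {C, F}⁺ = {C, F} — none reach the full schema.
{F, H, J}⁺: FHJ→CG adds C, G; CHJ→D adds D; FG→ADJ adds A → {A, C, D, F, G, H, J}. Minimal: {H, J}⁺ = {H, J}; {F, J}⁺ = {F, J}; {F, H}⁺ = {F, H} — none reach the full schema.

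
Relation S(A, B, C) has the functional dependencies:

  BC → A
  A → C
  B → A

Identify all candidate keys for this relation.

Attribute B never appears on the right-hand side of any dependency, so B must belong to every candidate key.
{B}⁺ = {A, B, C}, which is all of the schema, so {B} is the only candidate key.

(B)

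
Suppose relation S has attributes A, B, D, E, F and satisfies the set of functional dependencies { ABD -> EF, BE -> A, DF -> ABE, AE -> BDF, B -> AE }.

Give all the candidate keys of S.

{B}⁺: B→AE adds A, E; AE→BDF adds D, F → {A, B, D, E, F}.
{A, E}⁺: AE→BDF adds B, D, F → {A, B, D, E, F}. Minimal: {E}⁺ = {E}; {A}⁺ = {A} — none reach the full schema.
{D, F}⁺: DF→ABE adds A, B, E → {A, B, D, E, F}. Minimal: {F}⁺ = {F}; {D}⁺ = {D} — none reach the full schema.

(B), (A, E), (D, F)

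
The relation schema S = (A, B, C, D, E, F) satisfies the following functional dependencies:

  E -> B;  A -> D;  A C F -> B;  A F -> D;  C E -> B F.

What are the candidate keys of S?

Attributes A, C, E never appear on any right-hand side, so every candidate key must contain {A, C, E}.
{A, C, E}⁺ = {A, B, C, D, E, F}, which is all of the schema, so {A, C, E} is the only candidate key.

ACE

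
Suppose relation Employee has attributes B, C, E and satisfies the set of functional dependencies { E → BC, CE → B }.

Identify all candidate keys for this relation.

Attribute E never appears on the right-hand side of any dependency, so E must belong to every candidate key.
{E}⁺ = {B, C, E}, which is all of the schema, so {E} is the only candidate key.

{E}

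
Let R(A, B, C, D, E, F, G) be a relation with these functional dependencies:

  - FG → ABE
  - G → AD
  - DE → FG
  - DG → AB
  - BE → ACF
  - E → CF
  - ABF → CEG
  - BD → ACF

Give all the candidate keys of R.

(G), (B, D), (B, E), (D, E), (A, B, F)

{G}⁺: G→AD adds A, D; DG→AB adds B; BD→ACF adds C, F; FG→ABE adds E → {A, B, C, D, E, F, G}.
{B, D}⁺: BD→ACF adds A, C, F; ABF→CEG adds E, G → {A, B, C, D, E, F, G}.
{B, E}⁺: BE→ACF adds A, C, F; ABF→CEG adds G; G→AD adds D → {A, B, C, D, E, F, G}.
{D, E}⁺: DE→FG adds F, G; DG→AB adds A, B; BE→ACF adds C → {A, B, C, D, E, F, G}.
{A, B, F}⁺: ABF→CEG adds C, E, G; G→AD adds D → {A, B, C, D, E, F, G}.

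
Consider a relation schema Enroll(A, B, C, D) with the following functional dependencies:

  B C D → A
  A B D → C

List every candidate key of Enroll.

{A, B, D}, {B, C, D}

{A, B, D}⁺: ABD→C adds C → {A, B, C, D}. Minimal: {B, D}⁺ = {B, D}; {A, D}⁺ = {A, D}; {A, B}⁺ = {A, B} — none reach the full schema.
{B, C, D}⁺: BCD→A adds A → {A, B, C, D}. Minimal: {C, D}⁺ = {C, D}; {B, D}⁺ = {B, D}; {B, C}⁺ = {B, C} — none reach the full schema.
Any other superkey contains one of these as a subset, so there are no further candidate keys.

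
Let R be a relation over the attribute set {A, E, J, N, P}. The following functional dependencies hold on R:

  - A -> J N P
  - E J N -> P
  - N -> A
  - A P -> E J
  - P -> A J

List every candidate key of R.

{A}⁺: A→JNP adds J, N, P; AP→EJ adds E → {A, E, J, N, P}.
{N}⁺: N→A adds A; A→JNP adds J, P; AP→EJ adds E → {A, E, J, N, P}.
{P}⁺: P→AJ adds A, J; A→JNP adds N; AP→EJ adds E → {A, E, J, N, P}.

{A}, {N}, {P}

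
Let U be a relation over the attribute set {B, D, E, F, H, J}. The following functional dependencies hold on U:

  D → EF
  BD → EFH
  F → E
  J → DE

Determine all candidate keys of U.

Attributes B, J never appear on any right-hand side, so every candidate key must contain {B, J}.
{B, J}⁺ = {B, D, E, F, H, J}, which is all of the schema, so {B, J} is the only candidate key.

{B, J}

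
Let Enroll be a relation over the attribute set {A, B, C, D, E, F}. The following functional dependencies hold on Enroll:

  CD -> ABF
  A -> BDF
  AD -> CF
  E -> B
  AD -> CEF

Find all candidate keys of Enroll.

A; CD

{A}⁺: A→BDF adds B, D, F; AD→CF adds C; AD→CEF adds E → {A, B, C, D, E, F}.
{C, D}⁺: CD→ABF adds A, B, F; AD→CEF adds E → {A, B, C, D, E, F}. Minimal: {D}⁺ = {D}; {C}⁺ = {C} — none reach the full schema.
Any other superkey contains one of these as a subset, so there are no further candidate keys.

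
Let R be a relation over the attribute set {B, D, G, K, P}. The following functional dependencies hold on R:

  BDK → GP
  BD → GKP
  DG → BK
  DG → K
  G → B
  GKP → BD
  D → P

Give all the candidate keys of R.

{B, D}⁺: BD→GKP adds G, K, P → {B, D, G, K, P}. Minimal: {D}⁺ = {D, P}; {B}⁺ = {B} — none reach the full schema.
{D, G}⁺: DG→BK adds B, K; D→P adds P → {B, D, G, K, P}. Minimal: {G}⁺ = {B, G}; {D}⁺ = {D, P} — none reach the full schema.
{G, K, P}⁺: G→B adds B; GKP→BD adds D → {B, D, G, K, P}. Minimal: {K, P}⁺ = {K, P}; {G, P}⁺ = {B, G, P}; {G, K}⁺ = {B, G, K} — none reach the full schema.
Any other superkey contains one of these as a subset, so there are no further candidate keys.

{B, D}; {D, G}; {G, K, P}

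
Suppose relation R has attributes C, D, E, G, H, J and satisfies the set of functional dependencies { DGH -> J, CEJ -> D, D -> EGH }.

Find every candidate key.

Attribute C never appears on the right-hand side of any dependency, so C must belong to every candidate key.
{C}⁺ = {C}, which is not all of the schema, so we must add further attributes.
{C, D}⁺: D→EGH adds E, G, H; DGH→J adds J → {C, D, E, G, H, J}.
{C, E, J}⁺: CEJ→D adds D; D→EGH adds G, H → {C, D, E, G, H, J}.

{C, D}, {C, E, J}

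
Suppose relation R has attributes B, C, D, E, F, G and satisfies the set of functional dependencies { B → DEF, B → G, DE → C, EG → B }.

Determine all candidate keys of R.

B; EG

{B}⁺: B→DEF adds D, E, F; B→G adds G; DE→C adds C → {B, C, D, E, F, G}.
{E, G}⁺: EG→B adds B; B→DEF adds D, F; DE→C adds C → {B, C, D, E, F, G}. Minimal: {G}⁺ = {G}; {E}⁺ = {E} — none reach the full schema.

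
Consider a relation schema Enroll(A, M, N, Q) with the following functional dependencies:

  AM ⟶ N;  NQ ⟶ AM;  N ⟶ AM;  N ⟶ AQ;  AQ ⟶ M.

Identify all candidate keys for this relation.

(N), (A, M), (A, Q)

{N}⁺: N→AM adds A, M; N→AQ adds Q → {A, M, N, Q}.
{A, M}⁺: AM→N adds N; N→AQ adds Q → {A, M, N, Q}. Minimal: {M}⁺ = {M}; {A}⁺ = {A} — none reach the full schema.
{A, Q}⁺: AQ→M adds M; AM→N adds N → {A, M, N, Q}. Minimal: {Q}⁺ = {Q}; {A}⁺ = {A} — none reach the full schema.
Any other superkey contains one of these as a subset, so there are no further candidate keys.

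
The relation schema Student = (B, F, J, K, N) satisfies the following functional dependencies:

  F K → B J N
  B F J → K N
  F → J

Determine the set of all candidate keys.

Attribute F never appears on the right-hand side of any dependency, so F must belong to every candidate key.
{F}⁺ = {F, J}, which is not all of the schema, so we must add further attributes.
{B, F}⁺: F→J adds J; BFJ→KN adds K, N → {B, F, J, K, N}. Minimal: {F}⁺ = {F, J}; {B}⁺ = {B} — none reach the full schema.
{F, K}⁺: FK→BJN adds B, J, N → {B, F, J, K, N}. Minimal: {K}⁺ = {K}; {F}⁺ = {F, J} — none reach the full schema.

{B, F}, {F, K}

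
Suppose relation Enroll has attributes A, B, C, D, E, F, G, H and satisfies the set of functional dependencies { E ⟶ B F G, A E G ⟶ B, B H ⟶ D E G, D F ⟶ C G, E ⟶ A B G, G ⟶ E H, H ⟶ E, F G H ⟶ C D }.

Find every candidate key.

(E); (G); (H); (D, F)

{E}⁺: E→BFG adds B, F, G; E→ABG adds A; G→EH adds H; FGH→CD adds C, D → {A, B, C, D, E, F, G, H}.
{G}⁺: G→EH adds E, H; E→BFG adds B, F; BH→DEG adds D; DF→CG adds C; E→ABG adds A → {A, B, C, D, E, F, G, H}.
{H}⁺: H→E adds E; E→BFG adds B, F, G; BH→DEG adds D; DF→CG adds C; E→ABG adds A → {A, B, C, D, E, F, G, H}.
{D, F}⁺: DF→CG adds C, G; G→EH adds E, H; E→BFG adds B; E→ABG adds A → {A, B, C, D, E, F, G, H}.
Any other superkey contains one of these as a subset, so there are no further candidate keys.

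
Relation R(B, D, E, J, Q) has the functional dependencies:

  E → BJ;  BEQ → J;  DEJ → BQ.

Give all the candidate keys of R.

(D, E)

Attributes D, E never appear on any right-hand side, so every candidate key must contain {D, E}.
{D, E}⁺ = {B, D, E, J, Q}, which is all of the schema, so {D, E} is the only candidate key.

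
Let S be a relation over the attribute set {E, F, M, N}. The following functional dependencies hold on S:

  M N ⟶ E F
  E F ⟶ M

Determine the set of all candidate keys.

Attribute N never appears on the right-hand side of any dependency, so N must belong to every candidate key.
{N}⁺ = {N}, which is not all of the schema, so we must add further attributes.
{M, N}⁺: MN→EF adds E, F → {E, F, M, N}.
{E, F, N}⁺: EF→M adds M → {E, F, M, N}.

{M, N}; {E, F, N}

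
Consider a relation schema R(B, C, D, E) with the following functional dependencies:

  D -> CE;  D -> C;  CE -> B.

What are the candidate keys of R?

Attribute D never appears on the right-hand side of any dependency, so D must belong to every candidate key.
{D}⁺ = {B, C, D, E}, which is all of the schema, so {D} is the only candidate key.

{D}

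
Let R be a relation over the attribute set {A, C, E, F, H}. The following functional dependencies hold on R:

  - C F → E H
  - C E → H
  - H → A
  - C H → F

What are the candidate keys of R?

Attribute C never appears on the right-hand side of any dependency, so C must belong to every candidate key.
{C}⁺ = {C}, which is not all of the schema, so we must add further attributes.
{C, E}⁺: CE→H adds H; H→A adds A; CH→F adds F → {A, C, E, F, H}.
{C, F}⁺: CF→EH adds E, H; H→A adds A → {A, C, E, F, H}.
{C, H}⁺: H→A adds A; CH→F adds F; CF→EH adds E → {A, C, E, F, H}.
Any other superkey contains one of these as a subset, so there are no further candidate keys.

(C, E); (C, F); (C, H)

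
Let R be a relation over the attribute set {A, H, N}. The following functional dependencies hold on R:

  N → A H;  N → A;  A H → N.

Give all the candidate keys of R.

{N}, {A, H}

{N}⁺: N→AH adds A, H → {A, H, N}.
{A, H}⁺: AH→N adds N → {A, H, N}. Minimal: {H}⁺ = {H}; {A}⁺ = {A} — none reach the full schema.
Any other superkey contains one of these as a subset, so there are no further candidate keys.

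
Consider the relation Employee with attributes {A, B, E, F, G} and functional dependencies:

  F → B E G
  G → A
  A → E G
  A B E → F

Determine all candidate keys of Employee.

(F), (A, B), (B, G)

{F}⁺: F→BEG adds B, E, G; G→A adds A → {A, B, E, F, G}.
{A, B}⁺: A→EG adds E, G; ABE→F adds F → {A, B, E, F, G}. Minimal: {B}⁺ = {B}; {A}⁺ = {A, E, G} — none reach the full schema.
{B, G}⁺: G→A adds A; A→EG adds E; ABE→F adds F → {A, B, E, F, G}. Minimal: {G}⁺ = {A, E, G}; {B}⁺ = {B} — none reach the full schema.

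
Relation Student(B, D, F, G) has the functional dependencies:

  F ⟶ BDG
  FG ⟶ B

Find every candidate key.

{F}

Attribute F never appears on the right-hand side of any dependency, so F must belong to every candidate key.
{F}⁺ = {B, D, F, G}, which is all of the schema, so {F} is the only candidate key.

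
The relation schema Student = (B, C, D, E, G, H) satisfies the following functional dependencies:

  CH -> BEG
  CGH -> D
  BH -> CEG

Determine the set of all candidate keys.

Attribute H never appears on the right-hand side of any dependency, so H must belong to every candidate key.
{H}⁺ = {H}, which is not all of the schema, so we must add further attributes.
{B, H}⁺: BH→CEG adds C, E, G; CGH→D adds D → {B, C, D, E, G, H}. Minimal: {H}⁺ = {H}; {B}⁺ = {B} — none reach the full schema.
{C, H}⁺: CH→BEG adds B, E, G; CGH→D adds D → {B, C, D, E, G, H}. Minimal: {H}⁺ = {H}; {C}⁺ = {C} — none reach the full schema.

{B, H}, {C, H}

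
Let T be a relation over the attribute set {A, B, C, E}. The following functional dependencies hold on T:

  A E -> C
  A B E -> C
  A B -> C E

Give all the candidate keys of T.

(A, B)

Attributes A, B never appear on any right-hand side, so every candidate key must contain {A, B}.
{A, B}⁺ = {A, B, C, E}, which is all of the schema, so {A, B} is the only candidate key.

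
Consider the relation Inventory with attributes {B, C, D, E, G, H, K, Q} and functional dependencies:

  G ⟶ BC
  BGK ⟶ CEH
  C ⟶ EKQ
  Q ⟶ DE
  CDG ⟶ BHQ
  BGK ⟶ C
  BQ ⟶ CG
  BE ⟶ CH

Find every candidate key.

(G), (B, C), (B, E), (B, Q)

{G}⁺: G→BC adds B, C; C→EKQ adds E, K, Q; Q→DE adds D; CDG→BHQ adds H → {B, C, D, E, G, H, K, Q}.
{B, C}⁺: C→EKQ adds E, K, Q; Q→DE adds D; BQ→CG adds G; BE→CH adds H → {B, C, D, E, G, H, K, Q}. Minimal: {C}⁺ = {C, D, E, K, Q}; {B}⁺ = {B} — none reach the full schema.
{B, E}⁺: BE→CH adds C, H; C→EKQ adds K, Q; Q→DE adds D; BQ→CG adds G → {B, C, D, E, G, H, K, Q}. Minimal: {E}⁺ = {E}; {B}⁺ = {B} — none reach the full schema.
{B, Q}⁺: Q→DE adds D, E; BQ→CG adds C, G; BE→CH adds H; C→EKQ adds K → {B, C, D, E, G, H, K, Q}. Minimal: {Q}⁺ = {D, E, Q}; {B}⁺ = {B} — none reach the full schema.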